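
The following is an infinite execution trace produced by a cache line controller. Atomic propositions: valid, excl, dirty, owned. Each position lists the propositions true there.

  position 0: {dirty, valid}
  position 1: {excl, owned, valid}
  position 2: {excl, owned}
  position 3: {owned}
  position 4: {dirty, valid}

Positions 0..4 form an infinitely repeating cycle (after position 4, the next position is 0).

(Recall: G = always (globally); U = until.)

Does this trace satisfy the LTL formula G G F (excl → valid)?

G F (excl → valid) holds at every position 0..4, and those are all positions ever visited, so G G F (excl → valid) holds.

Yes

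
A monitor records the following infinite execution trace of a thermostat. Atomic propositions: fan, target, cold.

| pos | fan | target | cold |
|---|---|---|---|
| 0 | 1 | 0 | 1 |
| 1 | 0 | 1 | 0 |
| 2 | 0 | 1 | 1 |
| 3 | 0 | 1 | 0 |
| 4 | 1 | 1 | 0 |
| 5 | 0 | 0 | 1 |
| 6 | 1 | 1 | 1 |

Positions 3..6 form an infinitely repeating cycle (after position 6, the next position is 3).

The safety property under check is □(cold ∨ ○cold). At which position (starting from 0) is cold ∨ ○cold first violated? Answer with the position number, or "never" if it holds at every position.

3

Check cold ∨ ○cold at each position in order: 0 ✓, 1 ✓, 2 ✓.
At position 3 the labels are {target} and the next position 4 has {fan, target}, so cold ∨ ○cold is false there. This is the first violation.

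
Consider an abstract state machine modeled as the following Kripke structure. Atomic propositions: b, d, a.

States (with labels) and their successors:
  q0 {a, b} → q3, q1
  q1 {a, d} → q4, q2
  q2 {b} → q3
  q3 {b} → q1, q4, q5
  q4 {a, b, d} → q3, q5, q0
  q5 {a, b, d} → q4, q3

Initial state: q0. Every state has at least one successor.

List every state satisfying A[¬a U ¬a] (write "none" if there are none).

{q2, q3}

States satisfying ¬a: {q2, q3}.
States satisfying A[¬a U ¬a]: {q2, q3}.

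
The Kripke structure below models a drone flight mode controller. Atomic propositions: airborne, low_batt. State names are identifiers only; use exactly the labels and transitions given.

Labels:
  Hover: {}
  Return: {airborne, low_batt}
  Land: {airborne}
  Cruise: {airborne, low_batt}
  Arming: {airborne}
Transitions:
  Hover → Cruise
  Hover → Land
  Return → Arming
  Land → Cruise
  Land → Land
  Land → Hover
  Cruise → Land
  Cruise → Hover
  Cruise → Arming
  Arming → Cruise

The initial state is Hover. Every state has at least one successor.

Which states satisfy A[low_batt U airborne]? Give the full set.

States satisfying low_batt: {Return, Cruise}.
States satisfying airborne: {Return, Land, Cruise, Arming}.
States satisfying A[low_batt U airborne]: {Return, Land, Cruise, Arming}.

{Return, Land, Cruise, Arming}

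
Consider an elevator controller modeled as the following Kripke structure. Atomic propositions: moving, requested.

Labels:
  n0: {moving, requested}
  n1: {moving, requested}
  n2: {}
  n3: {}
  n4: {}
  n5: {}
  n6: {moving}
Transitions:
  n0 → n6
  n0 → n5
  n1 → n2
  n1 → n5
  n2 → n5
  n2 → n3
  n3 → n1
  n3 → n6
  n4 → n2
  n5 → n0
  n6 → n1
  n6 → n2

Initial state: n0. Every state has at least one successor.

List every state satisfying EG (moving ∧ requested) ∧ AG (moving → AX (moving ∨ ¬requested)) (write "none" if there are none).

none

States satisfying moving ∧ requested: {n0, n1}.
States satisfying EG (moving ∧ requested): ∅.
States satisfying moving → AX (moving ∨ ¬requested): {n0, n1, n2, n3, n4, n5, n6}.
States satisfying AG (moving → AX (moving ∨ ¬requested)): {n0, n1, n2, n3, n4, n5, n6}.
States satisfying EG (moving ∧ requested) ∧ AG (moving → AX (moving ∨ ¬requested)): ∅.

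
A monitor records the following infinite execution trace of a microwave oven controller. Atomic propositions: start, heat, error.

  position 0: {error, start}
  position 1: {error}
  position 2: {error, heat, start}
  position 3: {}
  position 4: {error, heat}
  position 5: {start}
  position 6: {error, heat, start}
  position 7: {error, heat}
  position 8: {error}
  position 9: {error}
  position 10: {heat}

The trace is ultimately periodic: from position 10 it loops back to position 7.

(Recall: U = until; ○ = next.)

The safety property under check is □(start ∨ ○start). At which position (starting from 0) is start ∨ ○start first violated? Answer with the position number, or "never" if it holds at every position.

Check start ∨ ○start at each position in order: 0 ✓, 1 ✓, 2 ✓.
At position 3 the labels are {} and the next position 4 has {error, heat}, so start ∨ ○start is false there. This is the first violation.

3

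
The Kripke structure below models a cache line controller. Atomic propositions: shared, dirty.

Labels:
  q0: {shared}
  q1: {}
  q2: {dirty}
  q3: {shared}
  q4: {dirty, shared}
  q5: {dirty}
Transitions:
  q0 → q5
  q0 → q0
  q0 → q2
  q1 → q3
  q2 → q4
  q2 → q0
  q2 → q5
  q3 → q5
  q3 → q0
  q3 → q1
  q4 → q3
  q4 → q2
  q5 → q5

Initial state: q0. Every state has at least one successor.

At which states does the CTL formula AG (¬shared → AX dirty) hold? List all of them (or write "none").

States satisfying ¬shared → AX dirty: {q0, q3, q4, q5}.
States satisfying AG (¬shared → AX dirty): {q5}.

{q5}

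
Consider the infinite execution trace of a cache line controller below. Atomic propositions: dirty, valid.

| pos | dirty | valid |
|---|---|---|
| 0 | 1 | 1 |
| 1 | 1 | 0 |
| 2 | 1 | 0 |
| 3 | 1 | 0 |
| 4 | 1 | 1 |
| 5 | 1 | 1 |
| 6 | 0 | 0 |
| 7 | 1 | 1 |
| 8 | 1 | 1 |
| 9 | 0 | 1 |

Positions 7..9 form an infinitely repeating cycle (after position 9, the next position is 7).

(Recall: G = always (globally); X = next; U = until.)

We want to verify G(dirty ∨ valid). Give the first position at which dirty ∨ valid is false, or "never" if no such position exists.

Check dirty ∨ valid at each position in order: 0 ✓, 1 ✓, 2 ✓, 3 ✓, 4 ✓, 5 ✓.
At position 6 the labels are {}, so dirty ∨ valid is false there. This is the first violation.

6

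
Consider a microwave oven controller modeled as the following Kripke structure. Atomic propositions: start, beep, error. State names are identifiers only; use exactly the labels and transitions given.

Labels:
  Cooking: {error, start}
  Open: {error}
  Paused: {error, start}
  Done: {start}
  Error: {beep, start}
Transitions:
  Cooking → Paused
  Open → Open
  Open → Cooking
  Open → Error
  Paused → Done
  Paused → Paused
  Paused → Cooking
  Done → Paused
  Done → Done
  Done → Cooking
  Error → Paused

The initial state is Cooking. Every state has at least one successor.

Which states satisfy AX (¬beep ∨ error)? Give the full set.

{Cooking, Paused, Done, Error}

States satisfying ¬beep ∨ error: {Cooking, Open, Paused, Done}.
States satisfying AX (¬beep ∨ error): {Cooking, Paused, Done, Error}.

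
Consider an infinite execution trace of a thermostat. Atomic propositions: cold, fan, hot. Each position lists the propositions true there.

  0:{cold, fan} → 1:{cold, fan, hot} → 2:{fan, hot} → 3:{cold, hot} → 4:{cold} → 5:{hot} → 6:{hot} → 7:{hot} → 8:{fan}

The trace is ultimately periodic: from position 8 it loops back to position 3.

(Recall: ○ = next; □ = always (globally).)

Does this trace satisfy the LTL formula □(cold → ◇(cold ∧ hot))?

Satisfied

cold → ◇(cold ∧ hot) holds at every position 0..8, and those are all positions ever visited, so □(cold → ◇(cold ∧ hot)) holds.
Positions where cold holds: 0, 1, 3, 4.
Check ◇(cold ∧ hot) at each: 0→ok, 1→ok, 3→ok, 4→ok.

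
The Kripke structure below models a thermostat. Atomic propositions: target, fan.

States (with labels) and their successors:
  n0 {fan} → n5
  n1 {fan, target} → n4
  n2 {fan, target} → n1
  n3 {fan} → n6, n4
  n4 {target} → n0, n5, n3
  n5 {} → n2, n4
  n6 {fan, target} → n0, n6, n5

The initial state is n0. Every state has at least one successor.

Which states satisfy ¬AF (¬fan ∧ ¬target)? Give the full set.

States satisfying ¬fan ∧ ¬target: {n5}.
States satisfying AF (¬fan ∧ ¬target): {n0, n5}.
States satisfying ¬AF (¬fan ∧ ¬target): {n1, n2, n3, n4, n6}.

{n1, n2, n3, n4, n6}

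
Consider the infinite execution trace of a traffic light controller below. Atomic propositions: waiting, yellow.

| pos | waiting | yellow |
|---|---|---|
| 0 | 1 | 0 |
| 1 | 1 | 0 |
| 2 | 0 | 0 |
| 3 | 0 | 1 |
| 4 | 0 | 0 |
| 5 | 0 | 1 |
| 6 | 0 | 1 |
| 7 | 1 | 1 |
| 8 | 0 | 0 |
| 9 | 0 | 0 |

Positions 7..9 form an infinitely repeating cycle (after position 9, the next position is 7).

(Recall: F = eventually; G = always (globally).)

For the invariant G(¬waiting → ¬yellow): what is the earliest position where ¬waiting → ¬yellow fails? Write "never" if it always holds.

3

Check ¬waiting → ¬yellow at each position in order: 0 ✓, 1 ✓, 2 ✓.
At position 3 the labels are {yellow}, so ¬waiting → ¬yellow is false there. This is the first violation.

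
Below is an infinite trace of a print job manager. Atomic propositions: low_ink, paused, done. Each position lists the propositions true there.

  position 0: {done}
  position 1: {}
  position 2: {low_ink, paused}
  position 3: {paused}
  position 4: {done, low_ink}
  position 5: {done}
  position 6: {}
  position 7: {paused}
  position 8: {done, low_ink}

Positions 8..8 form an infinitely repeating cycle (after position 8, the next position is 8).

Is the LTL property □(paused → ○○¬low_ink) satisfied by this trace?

paused → ○○¬low_ink must hold at every position from 0 onward. It fails at position 2, so □(paused → ○○¬low_ink) is false.
Positions where paused holds: 2, 3, 7.
Check ○○¬low_ink at each: 2→fails, 3→ok, 7→fails.

Does not hold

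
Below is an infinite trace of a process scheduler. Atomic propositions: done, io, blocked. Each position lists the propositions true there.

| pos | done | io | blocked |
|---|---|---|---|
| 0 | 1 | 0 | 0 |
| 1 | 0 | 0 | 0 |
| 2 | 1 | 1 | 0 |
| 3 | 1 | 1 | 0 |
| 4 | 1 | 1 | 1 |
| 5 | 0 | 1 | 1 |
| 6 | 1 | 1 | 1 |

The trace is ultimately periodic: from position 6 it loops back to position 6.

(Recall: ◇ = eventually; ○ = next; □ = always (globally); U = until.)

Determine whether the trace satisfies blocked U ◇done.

Yes

Walking from position 0: ◇done first holds at position 0, and blocked holds at every earlier position along the way, so blocked U ◇done holds.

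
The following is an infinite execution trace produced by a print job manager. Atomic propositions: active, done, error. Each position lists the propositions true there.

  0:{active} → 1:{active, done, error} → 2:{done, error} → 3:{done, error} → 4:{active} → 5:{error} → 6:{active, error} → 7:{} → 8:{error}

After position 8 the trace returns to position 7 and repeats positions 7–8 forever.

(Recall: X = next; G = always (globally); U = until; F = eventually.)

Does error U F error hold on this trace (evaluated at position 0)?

Walking from position 0: F error first holds at position 0, and error holds at every earlier position along the way, so error U F error holds.

Holds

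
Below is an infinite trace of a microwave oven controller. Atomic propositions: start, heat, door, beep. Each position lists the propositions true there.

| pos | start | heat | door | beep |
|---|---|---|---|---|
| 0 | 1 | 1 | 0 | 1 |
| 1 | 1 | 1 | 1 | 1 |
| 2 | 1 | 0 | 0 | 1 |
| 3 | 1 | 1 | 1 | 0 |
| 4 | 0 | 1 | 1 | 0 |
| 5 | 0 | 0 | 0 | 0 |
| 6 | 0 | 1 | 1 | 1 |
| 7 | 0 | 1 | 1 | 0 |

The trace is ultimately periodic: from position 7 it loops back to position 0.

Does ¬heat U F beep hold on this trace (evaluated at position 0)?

Walking from position 0: F beep first holds at position 0, and ¬heat holds at every earlier position along the way, so ¬heat U F beep holds.

Satisfied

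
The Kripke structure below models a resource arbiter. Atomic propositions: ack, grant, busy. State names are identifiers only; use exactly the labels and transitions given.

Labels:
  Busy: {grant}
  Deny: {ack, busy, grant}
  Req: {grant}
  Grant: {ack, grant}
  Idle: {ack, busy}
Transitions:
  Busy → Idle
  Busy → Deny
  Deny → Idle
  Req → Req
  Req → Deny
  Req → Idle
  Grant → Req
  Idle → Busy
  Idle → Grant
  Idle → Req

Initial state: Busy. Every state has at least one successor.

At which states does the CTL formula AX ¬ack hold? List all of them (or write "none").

{Grant}

States satisfying ¬ack: {Busy, Req}.
States satisfying AX ¬ack: {Grant}.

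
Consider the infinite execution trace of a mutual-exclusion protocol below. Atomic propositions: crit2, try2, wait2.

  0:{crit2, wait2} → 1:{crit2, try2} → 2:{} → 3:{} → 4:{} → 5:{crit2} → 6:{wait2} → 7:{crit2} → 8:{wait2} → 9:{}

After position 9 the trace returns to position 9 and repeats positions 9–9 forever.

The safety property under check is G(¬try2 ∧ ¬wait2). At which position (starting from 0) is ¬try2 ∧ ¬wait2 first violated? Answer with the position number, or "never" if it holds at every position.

At position 0 the labels are {crit2, wait2}, so ¬try2 ∧ ¬wait2 is false there. This is the first violation.

0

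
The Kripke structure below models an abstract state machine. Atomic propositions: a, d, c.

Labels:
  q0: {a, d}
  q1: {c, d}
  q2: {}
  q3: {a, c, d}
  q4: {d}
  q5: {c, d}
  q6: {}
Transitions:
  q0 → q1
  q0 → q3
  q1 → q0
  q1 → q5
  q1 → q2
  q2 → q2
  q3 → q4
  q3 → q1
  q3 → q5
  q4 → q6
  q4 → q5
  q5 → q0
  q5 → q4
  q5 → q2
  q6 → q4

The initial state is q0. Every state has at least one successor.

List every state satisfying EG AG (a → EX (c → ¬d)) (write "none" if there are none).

States satisfying AG (a → EX (c → ¬d)): {q2}.
States satisfying EG AG (a → EX (c → ¬d)): {q2}.

{q2}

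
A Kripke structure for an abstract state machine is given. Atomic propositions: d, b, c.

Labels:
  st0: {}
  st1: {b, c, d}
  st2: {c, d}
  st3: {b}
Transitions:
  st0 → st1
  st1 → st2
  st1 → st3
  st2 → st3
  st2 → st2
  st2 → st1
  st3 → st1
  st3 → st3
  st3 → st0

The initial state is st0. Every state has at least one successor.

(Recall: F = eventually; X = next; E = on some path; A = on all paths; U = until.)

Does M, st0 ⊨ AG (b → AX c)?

Does not hold

States satisfying b → AX c: {st0, st2}.
States satisfying AG (b → AX c): ∅.
st1 is reachable from st0 and violates b → AX c, so AG fails at st0.
st0 ∉ Sat(AG (b → AX c)).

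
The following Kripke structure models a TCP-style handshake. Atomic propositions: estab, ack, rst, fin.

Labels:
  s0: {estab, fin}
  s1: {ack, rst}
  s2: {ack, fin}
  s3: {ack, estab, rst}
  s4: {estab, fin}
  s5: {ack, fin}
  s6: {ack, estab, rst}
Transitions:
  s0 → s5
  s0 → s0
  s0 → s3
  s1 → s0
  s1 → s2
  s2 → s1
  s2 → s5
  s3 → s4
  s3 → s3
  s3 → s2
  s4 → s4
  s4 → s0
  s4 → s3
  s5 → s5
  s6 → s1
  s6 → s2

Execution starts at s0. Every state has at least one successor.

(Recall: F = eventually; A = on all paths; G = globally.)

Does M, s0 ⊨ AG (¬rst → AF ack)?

States satisfying ¬rst → AF ack: {s1, s2, s3, s5, s6}.
States satisfying AG (¬rst → AF ack): {s5}.
s0 is reachable from s0 and violates ¬rst → AF ack, so AG fails at s0.
s0 ∉ Sat(AG (¬rst → AF ack)).

Violated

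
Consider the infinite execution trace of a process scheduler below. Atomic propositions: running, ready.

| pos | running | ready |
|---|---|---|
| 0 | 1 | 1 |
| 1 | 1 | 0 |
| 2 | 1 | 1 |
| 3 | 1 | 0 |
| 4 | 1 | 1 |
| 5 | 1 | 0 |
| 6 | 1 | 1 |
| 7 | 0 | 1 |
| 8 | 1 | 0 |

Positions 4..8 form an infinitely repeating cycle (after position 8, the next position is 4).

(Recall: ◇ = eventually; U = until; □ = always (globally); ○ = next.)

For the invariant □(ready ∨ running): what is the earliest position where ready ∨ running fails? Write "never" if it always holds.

ready ∨ running holds at every position 0..8, and those are all the positions the trace ever visits, so the invariant □(ready ∨ running) is never violated.

never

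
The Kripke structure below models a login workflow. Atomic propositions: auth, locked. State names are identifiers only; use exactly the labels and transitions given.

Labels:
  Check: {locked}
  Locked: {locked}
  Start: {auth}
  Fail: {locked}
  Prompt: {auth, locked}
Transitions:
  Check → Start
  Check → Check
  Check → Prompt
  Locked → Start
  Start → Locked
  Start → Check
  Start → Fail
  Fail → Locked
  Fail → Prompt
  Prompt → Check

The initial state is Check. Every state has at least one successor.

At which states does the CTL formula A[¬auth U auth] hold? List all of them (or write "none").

{Locked, Start, Fail, Prompt}

States satisfying ¬auth: {Check, Locked, Fail}.
States satisfying auth: {Start, Prompt}.
States satisfying A[¬auth U auth]: {Locked, Start, Fail, Prompt}.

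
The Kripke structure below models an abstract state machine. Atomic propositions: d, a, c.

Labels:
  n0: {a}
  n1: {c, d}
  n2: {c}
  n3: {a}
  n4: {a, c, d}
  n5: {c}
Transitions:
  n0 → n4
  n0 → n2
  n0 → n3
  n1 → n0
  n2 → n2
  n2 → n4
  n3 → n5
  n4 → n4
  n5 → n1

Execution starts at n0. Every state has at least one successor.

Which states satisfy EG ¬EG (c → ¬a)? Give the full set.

States satisfying ¬EG (c → ¬a): {n4}.
States satisfying EG ¬EG (c → ¬a): {n4}.

{n4}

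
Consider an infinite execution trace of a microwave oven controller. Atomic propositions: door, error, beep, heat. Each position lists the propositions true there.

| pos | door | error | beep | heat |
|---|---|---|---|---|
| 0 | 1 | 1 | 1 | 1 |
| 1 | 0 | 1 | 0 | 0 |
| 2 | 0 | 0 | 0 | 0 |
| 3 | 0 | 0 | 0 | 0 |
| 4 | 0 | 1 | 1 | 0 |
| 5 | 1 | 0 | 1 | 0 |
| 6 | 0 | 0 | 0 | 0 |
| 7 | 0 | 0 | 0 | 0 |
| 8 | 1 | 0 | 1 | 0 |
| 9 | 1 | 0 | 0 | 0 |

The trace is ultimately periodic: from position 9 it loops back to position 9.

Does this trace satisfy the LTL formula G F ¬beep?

F ¬beep holds at every position 0..9, and those are all positions ever visited, so G F ¬beep holds.

Holds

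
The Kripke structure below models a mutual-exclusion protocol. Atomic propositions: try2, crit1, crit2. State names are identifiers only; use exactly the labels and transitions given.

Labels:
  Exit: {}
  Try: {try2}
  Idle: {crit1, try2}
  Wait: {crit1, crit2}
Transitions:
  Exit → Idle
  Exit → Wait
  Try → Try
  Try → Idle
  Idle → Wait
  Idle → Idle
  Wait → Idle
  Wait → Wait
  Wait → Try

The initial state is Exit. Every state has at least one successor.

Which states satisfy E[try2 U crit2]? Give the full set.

{Try, Idle, Wait}

States satisfying try2: {Try, Idle}.
States satisfying crit2: {Wait}.
States satisfying E[try2 U crit2]: {Try, Idle, Wait}.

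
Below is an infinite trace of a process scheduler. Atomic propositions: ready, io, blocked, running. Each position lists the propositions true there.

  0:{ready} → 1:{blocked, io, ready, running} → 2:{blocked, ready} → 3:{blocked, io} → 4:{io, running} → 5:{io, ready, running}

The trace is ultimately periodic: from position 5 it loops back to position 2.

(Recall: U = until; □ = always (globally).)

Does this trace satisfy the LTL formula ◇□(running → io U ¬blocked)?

Yes

□(running → io U ¬blocked) holds at position 2, which is reachable from 0, so ◇□(running → io U ¬blocked) holds.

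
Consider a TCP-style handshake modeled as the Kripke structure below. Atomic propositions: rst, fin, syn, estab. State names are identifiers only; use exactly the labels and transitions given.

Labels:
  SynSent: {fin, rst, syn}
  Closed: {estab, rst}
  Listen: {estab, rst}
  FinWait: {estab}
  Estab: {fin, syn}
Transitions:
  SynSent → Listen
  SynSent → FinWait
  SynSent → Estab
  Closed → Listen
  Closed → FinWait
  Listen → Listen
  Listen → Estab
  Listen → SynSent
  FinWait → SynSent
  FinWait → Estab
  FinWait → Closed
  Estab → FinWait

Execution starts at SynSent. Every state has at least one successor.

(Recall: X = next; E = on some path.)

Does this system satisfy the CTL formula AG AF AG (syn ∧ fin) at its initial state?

Does not hold

States satisfying AF AG (syn ∧ fin): ∅.
States satisfying AG AF AG (syn ∧ fin): ∅.
Closed is reachable from SynSent and violates AF AG (syn ∧ fin), so AG fails at SynSent.
SynSent ∉ Sat(AG AF AG (syn ∧ fin)).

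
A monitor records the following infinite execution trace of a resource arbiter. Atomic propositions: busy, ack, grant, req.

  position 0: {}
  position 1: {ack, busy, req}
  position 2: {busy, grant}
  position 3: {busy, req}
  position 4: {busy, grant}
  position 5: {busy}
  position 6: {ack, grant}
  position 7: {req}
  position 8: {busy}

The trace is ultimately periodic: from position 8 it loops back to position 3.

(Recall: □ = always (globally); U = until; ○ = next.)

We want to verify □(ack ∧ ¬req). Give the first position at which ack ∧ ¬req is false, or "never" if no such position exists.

At position 0 the labels are {}, so ack ∧ ¬req is false there. This is the first violation.

0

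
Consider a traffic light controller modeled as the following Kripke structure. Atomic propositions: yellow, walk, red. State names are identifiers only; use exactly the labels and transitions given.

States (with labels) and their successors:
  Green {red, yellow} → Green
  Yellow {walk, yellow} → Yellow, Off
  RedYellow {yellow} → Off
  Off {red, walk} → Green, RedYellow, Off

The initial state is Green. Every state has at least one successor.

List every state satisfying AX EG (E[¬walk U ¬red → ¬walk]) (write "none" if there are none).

States satisfying EG (E[¬walk U ¬red → ¬walk]): {Green, RedYellow, Off}.
States satisfying AX EG (E[¬walk U ¬red → ¬walk]): {Green, RedYellow, Off}.

{Green, RedYellow, Off}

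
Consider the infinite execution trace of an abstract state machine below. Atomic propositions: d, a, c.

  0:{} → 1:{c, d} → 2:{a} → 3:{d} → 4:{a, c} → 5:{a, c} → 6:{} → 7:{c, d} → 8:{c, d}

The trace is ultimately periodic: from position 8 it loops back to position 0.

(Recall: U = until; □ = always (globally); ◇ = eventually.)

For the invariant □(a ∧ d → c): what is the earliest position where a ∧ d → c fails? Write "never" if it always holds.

a ∧ d → c holds at every position 0..8, and those are all the positions the trace ever visits, so the invariant □(a ∧ d → c) is never violated.

never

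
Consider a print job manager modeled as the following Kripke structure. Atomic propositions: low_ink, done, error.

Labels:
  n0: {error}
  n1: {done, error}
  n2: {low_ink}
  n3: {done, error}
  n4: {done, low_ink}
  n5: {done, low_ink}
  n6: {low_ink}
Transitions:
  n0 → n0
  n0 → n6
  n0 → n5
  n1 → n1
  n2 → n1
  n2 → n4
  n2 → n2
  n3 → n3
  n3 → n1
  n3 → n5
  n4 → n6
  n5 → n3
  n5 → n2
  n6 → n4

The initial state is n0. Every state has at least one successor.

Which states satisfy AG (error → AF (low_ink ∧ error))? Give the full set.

States satisfying error → AF (low_ink ∧ error): {n2, n4, n5, n6}.
States satisfying AG (error → AF (low_ink ∧ error)): {n4, n6}.

{n4, n6}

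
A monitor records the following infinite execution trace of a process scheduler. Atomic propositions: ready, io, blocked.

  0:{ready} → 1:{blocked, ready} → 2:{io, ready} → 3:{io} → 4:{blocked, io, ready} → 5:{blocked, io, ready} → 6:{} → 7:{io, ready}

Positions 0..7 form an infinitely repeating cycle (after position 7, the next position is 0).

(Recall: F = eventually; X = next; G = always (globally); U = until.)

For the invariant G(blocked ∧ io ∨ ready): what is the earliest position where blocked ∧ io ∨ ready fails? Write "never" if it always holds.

Check blocked ∧ io ∨ ready at each position in order: 0 ✓, 1 ✓, 2 ✓.
At position 3 the labels are {io}, so blocked ∧ io ∨ ready is false there. This is the first violation.

3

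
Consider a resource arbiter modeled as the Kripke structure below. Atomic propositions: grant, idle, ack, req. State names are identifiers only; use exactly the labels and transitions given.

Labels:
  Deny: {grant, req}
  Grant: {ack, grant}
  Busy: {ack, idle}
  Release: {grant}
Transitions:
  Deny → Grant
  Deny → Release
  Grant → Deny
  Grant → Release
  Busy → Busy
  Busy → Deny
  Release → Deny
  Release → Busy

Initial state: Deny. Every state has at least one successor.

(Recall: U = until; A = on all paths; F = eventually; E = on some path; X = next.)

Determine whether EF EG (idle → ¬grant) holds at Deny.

Satisfied

States satisfying EG (idle → ¬grant): {Deny, Grant, Busy, Release}.
States satisfying EF EG (idle → ¬grant): {Deny, Grant, Busy, Release}.
Some path from Deny reaches a state where EG (idle → ¬grant) holds.
Deny ∈ Sat(EF EG (idle → ¬grant)).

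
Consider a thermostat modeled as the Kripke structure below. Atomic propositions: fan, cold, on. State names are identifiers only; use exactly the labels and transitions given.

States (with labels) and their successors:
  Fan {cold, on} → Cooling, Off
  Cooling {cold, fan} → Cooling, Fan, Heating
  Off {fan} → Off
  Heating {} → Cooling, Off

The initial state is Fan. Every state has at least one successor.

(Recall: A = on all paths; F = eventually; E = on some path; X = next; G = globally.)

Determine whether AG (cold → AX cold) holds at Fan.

States satisfying cold → AX cold: {Off, Heating}.
States satisfying AG (cold → AX cold): {Off}.
Cooling is reachable from Fan and violates cold → AX cold, so AG fails at Fan.
Fan ∉ Sat(AG (cold → AX cold)).

No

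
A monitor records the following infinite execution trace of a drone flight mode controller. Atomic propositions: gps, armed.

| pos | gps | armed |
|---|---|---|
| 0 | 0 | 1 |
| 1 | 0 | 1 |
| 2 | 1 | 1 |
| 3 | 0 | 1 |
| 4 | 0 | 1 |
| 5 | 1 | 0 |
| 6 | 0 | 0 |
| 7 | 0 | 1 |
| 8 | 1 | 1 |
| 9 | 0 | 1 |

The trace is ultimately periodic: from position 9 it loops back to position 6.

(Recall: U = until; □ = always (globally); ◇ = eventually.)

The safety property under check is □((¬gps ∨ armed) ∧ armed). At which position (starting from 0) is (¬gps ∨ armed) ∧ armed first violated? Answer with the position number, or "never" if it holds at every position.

Check (¬gps ∨ armed) ∧ armed at each position in order: 0 ✓, 1 ✓, 2 ✓, 3 ✓, 4 ✓.
At position 5 the labels are {gps}, so (¬gps ∨ armed) ∧ armed is false there. This is the first violation.

5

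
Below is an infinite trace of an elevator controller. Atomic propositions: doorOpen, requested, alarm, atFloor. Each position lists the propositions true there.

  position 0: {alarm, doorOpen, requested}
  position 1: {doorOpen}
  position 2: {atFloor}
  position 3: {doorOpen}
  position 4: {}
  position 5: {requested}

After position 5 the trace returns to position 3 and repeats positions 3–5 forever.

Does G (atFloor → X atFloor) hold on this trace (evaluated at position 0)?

Does not hold

atFloor → X atFloor must hold at every position from 0 onward. It fails at position 2, so G (atFloor → X atFloor) is false.
Positions where atFloor holds: 2.
Check X atFloor at each: 2→fails.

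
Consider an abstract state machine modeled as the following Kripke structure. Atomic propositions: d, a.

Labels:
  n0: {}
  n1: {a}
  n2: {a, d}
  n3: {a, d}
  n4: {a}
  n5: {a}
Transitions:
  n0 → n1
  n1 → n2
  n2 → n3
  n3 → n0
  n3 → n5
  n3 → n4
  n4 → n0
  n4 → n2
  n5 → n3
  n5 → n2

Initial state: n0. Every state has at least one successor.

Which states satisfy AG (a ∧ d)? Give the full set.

States satisfying a ∧ d: {n2, n3}.
States satisfying AG (a ∧ d): ∅.

none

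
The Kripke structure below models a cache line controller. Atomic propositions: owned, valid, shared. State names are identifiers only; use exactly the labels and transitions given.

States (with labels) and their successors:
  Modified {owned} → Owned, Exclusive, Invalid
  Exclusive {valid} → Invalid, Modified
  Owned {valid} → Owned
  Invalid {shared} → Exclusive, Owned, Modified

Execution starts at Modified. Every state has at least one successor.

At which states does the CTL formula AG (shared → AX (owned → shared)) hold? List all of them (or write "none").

States satisfying shared → AX (owned → shared): {Modified, Exclusive, Owned}.
States satisfying AG (shared → AX (owned → shared)): {Owned}.

{Owned}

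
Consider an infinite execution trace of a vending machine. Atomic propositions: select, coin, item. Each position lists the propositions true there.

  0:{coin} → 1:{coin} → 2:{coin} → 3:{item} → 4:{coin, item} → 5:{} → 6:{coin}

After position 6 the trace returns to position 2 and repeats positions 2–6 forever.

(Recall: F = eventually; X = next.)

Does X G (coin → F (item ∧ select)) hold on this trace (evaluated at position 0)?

Violated

The position after 0 is 1; G (coin → F (item ∧ select)) is false there.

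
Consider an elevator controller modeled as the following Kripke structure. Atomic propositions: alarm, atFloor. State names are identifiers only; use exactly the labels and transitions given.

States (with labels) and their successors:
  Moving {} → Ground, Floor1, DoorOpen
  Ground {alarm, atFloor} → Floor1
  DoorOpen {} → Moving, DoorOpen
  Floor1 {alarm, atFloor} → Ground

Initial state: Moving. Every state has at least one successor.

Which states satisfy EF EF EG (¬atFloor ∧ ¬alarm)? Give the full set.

{Moving, DoorOpen}

States satisfying EF EG (¬atFloor ∧ ¬alarm): {Moving, DoorOpen}.
States satisfying EF EF EG (¬atFloor ∧ ¬alarm): {Moving, DoorOpen}.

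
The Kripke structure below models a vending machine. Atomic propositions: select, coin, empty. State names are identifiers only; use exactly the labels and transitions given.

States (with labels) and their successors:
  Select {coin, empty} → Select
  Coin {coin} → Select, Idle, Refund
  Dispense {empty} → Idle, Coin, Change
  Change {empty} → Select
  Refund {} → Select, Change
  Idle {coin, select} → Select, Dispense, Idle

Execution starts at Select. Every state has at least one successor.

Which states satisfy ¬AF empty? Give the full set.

{Coin, Idle}

States satisfying empty: {Select, Dispense, Change}.
States satisfying AF empty: {Select, Dispense, Change, Refund}.
States satisfying ¬AF empty: {Coin, Idle}.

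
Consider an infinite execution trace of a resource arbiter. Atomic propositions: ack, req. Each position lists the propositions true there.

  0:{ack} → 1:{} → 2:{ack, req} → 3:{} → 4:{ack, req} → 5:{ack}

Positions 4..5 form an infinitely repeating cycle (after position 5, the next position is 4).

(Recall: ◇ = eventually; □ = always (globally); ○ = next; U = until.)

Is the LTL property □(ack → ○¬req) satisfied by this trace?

Does not hold

ack → ○¬req must hold at every position from 0 onward. It fails at position 5, so □(ack → ○¬req) is false.
Positions where ack holds: 0, 2, 4, 5.
Check ○¬req at each: 0→ok, 2→ok, 4→ok, 5→fails.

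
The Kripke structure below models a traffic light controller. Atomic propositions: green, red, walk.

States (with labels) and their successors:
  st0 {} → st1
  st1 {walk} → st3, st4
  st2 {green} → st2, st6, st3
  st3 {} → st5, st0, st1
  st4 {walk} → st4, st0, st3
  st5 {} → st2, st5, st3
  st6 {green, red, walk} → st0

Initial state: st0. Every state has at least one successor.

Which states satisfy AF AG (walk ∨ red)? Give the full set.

none

States satisfying AG (walk ∨ red): ∅.
States satisfying AF AG (walk ∨ red): ∅.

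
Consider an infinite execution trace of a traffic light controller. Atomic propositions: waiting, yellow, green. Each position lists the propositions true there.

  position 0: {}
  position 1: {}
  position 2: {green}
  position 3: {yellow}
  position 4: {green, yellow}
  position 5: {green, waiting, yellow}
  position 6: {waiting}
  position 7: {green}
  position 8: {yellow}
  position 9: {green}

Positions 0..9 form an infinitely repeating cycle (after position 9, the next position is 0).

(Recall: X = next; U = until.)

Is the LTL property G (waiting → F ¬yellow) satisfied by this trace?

Satisfied

waiting → F ¬yellow holds at every position 0..9, and those are all positions ever visited, so G (waiting → F ¬yellow) holds.
Positions where waiting holds: 5, 6.
Check F ¬yellow at each: 5→ok, 6→ok.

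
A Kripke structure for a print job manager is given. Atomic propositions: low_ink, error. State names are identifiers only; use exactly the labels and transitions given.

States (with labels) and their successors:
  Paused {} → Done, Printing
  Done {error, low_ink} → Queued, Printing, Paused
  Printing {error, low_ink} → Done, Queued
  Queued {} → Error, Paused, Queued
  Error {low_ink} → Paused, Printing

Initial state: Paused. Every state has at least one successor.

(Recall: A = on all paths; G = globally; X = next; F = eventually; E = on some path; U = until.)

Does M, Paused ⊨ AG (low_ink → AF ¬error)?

Does not hold

States satisfying low_ink → AF ¬error: {Paused, Queued, Error}.
States satisfying AG (low_ink → AF ¬error): ∅.
Done is reachable from Paused and violates low_ink → AF ¬error, so AG fails at Paused.
Paused ∉ Sat(AG (low_ink → AF ¬error)).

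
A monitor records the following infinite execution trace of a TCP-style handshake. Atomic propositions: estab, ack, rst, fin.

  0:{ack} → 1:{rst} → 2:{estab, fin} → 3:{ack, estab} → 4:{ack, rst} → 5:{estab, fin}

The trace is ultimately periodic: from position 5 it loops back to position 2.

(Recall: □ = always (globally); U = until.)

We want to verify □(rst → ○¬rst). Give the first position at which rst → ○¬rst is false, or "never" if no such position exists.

rst → ○¬rst holds at every position 0..5, and those are all the positions the trace ever visits, so the invariant □(rst → ○¬rst) is never violated.

never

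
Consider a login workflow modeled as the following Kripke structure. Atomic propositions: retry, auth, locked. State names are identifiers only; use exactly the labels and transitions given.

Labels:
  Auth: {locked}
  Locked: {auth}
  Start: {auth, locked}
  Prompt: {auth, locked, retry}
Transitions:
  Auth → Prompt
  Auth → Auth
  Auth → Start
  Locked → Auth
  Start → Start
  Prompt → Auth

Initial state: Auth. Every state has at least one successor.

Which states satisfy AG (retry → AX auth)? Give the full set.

States satisfying retry → AX auth: {Auth, Locked, Start}.
States satisfying AG (retry → AX auth): {Start}.

{Start}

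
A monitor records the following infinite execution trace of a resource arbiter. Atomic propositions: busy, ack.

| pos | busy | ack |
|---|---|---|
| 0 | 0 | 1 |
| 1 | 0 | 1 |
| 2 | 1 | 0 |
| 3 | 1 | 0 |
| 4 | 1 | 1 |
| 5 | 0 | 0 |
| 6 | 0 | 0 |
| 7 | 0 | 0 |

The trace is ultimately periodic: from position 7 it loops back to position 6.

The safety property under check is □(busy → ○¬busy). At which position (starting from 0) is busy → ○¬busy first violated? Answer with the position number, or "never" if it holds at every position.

2

Check busy → ○¬busy at each position in order: 0 ✓, 1 ✓.
At position 2 the labels are {busy} and the next position 3 has {busy}, so busy → ○¬busy is false there. This is the first violation.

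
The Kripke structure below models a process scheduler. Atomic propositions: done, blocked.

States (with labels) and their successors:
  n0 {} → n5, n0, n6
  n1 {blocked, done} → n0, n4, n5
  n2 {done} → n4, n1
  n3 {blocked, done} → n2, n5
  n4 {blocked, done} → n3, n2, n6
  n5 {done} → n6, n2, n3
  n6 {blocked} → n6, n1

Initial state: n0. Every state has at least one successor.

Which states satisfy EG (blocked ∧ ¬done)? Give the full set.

States satisfying blocked ∧ ¬done: {n6}.
States satisfying EG (blocked ∧ ¬done): {n6}.

{n6}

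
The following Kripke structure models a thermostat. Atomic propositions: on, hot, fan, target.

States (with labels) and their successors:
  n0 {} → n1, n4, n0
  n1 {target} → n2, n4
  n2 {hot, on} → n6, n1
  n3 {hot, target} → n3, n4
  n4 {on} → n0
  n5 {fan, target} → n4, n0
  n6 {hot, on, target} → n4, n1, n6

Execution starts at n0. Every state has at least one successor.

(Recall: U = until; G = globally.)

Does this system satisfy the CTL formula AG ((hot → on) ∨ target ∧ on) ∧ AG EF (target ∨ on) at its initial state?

States satisfying (hot → on) ∨ target ∧ on: {n0, n1, n2, n4, n5, n6}.
States satisfying AG ((hot → on) ∨ target ∧ on): {n0, n1, n2, n4, n5, n6}.
States satisfying EF (target ∨ on): {n0, n1, n2, n3, n4, n5, n6}.
States satisfying AG EF (target ∨ on): {n0, n1, n2, n3, n4, n5, n6}.
States satisfying AG ((hot → on) ∨ target ∧ on) ∧ AG EF (target ∨ on): {n0, n1, n2, n4, n5, n6}.
n0 ∈ Sat(AG ((hot → on) ∨ target ∧ on) ∧ AG EF (target ∨ on)).

Yes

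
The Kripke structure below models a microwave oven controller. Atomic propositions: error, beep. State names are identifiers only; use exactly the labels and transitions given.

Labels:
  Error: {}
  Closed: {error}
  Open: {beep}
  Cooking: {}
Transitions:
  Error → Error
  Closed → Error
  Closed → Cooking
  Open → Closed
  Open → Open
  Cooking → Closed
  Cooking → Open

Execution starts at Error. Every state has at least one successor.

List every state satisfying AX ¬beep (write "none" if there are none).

States satisfying ¬beep: {Error, Closed, Cooking}.
States satisfying AX ¬beep: {Error, Closed}.

{Error, Closed}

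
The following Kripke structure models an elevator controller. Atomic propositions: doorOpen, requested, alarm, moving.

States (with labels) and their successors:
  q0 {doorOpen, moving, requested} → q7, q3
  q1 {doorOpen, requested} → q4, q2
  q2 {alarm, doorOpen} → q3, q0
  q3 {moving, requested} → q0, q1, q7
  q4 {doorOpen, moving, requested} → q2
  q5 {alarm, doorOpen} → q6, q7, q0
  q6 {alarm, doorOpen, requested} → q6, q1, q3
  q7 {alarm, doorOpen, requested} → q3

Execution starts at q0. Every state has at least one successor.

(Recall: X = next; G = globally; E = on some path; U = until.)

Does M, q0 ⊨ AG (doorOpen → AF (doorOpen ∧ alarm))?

Does not hold

States satisfying doorOpen → AF (doorOpen ∧ alarm): {q1, q2, q3, q4, q5, q6, q7}.
States satisfying AG (doorOpen → AF (doorOpen ∧ alarm)): ∅.
q0 is reachable from q0 and violates doorOpen → AF (doorOpen ∧ alarm), so AG fails at q0.
q0 ∉ Sat(AG (doorOpen → AF (doorOpen ∧ alarm))).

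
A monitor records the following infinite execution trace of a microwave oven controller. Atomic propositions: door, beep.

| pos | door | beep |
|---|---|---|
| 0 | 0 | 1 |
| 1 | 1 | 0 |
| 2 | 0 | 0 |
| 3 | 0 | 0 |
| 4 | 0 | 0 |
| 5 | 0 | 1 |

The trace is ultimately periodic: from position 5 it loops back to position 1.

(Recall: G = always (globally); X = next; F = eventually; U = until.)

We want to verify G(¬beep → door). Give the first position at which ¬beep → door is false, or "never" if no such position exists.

Check ¬beep → door at each position in order: 0 ✓, 1 ✓.
At position 2 the labels are {}, so ¬beep → door is false there. This is the first violation.

2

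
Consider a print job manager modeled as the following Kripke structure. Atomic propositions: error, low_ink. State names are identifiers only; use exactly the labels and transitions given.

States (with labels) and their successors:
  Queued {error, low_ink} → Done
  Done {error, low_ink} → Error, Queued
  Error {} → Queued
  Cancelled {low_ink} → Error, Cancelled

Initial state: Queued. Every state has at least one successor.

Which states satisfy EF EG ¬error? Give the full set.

{Cancelled}

States satisfying EG ¬error: {Cancelled}.
States satisfying EF EG ¬error: {Cancelled}.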